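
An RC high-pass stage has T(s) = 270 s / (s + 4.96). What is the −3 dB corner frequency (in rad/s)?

For a single-pole high-pass, the −3 dB point is at the pole: ω = 4.96 rad/s.

4.96 rad/s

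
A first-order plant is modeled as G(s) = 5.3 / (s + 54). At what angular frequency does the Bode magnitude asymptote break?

54 rad/sec

The single real pole at s = −54 gives a corner at ω = 54 rad/sec.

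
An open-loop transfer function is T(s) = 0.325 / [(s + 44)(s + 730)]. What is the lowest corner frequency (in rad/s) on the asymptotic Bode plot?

44 rad/s

Break frequencies occur at each pole and zero magnitude: 44 rad/s, 730 rad/s.
The lowest is 44 rad/s.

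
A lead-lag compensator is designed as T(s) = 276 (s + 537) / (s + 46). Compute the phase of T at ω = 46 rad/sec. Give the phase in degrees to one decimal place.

∠(j46 + 537) = arctan(46/537) = 4.90°
∠(j46 + 46) = arctan(46/46) = 45.00°
∠T(j46) = 4.90° − 45.00° = -40.10°

-40.1°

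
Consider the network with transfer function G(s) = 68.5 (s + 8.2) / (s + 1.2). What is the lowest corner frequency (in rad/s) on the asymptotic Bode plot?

1.2 rad/s

Break frequencies occur at each pole and zero magnitude: 1.2 rad/s, 8.2 rad/s.
The lowest is 1.2 rad/s.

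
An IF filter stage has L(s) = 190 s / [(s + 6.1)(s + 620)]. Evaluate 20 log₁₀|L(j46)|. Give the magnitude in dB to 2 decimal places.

-10.37 dB

|j46| = 46
|j46 + 6.1| = √(46² + 6.1²) = 46.4
|j46 + 620| = √(46² + 620²) = 621.7
|L(j46)| = 190 × 46 / (46.4 × 621.7) = 0.30296
20 log₁₀(0.30296) = -10.372 dB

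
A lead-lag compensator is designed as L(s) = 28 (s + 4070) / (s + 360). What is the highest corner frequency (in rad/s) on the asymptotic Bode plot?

4070 rad/s

Break frequencies occur at each pole and zero magnitude: 360 rad/s, 4070 rad/s.
The highest is 4070 rad/s.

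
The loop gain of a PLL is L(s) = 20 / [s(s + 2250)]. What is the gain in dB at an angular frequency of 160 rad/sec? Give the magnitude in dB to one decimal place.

|j160 + 2250| = √(160² + 2250²) = 2256
|j160| = 160
|L(j160)| = 20 / (2256 × 160) = 5.5416e-05
20 log₁₀(5.5416e-05) = -85.13 dB

-85.1 dB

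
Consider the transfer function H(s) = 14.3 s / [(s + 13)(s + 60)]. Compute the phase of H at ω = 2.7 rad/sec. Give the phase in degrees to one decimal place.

75.7°

∠(j2.7) = 90.00°
∠(j2.7 + 13) = arctan(2.7/13) = 11.73°
∠(j2.7 + 60) = arctan(2.7/60) = 2.58°
∠H(j2.7) = 90.00° − (11.73° + 2.58°) = 75.69°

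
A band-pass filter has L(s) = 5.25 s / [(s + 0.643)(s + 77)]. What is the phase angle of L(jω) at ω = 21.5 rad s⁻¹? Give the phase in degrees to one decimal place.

-13.9°

∠(j21.5) = 90.00°
∠(j21.5 + 0.643) = arctan(21.5/0.643) = 88.29°
∠(j21.5 + 77) = arctan(21.5/77) = 15.60°
∠L(j21.5) = 90.00° − (88.29° + 15.60°) = -13.89°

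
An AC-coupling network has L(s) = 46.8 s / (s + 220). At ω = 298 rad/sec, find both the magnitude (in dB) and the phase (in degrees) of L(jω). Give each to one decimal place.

|L| = 31.5 dB, ∠L = 36.4°

|j298| = 298
|j298 + 220| = √(298² + 220²) = 370.4
|L(j298)| = 46.8 × 298 / 370.4 = 37.651
20 log₁₀(37.651) = 31.52 dB
∠(j298) = 90.00°
∠(j298 + 220) = arctan(298/220) = 53.56°
∠L(j298) = 90.00° − 53.56° = 36.44°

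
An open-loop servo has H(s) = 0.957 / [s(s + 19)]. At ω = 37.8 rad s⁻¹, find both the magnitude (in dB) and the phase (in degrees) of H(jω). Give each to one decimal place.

|H| = -64.5 dB, ∠H = -153.3°

|j37.8 + 19| = √(37.8² + 19²) = 42.31
|j37.8| = 37.8
|H(j37.8)| = 0.957 / (42.31 × 37.8) = 0.00059843
20 log₁₀(0.00059843) = -64.46 dB
∠(j37.8 + 19) = arctan(37.8/19) = 63.31°
∠(j37.8) = 90.00°
∠H(j37.8) = − (63.31° + 90.00°) = -153.31°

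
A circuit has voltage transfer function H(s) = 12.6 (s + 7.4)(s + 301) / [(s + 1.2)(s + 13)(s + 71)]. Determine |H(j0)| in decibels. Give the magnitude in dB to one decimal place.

28.1 dB

H(0) = 12.6 × 7.4 × 301 / (1.2 × 13 × 71) = 25.339
20 log₁₀(25.339) = 28.08 dB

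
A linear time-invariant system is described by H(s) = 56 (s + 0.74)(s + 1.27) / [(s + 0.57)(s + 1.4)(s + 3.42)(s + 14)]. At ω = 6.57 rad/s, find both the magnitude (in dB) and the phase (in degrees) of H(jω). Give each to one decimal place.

|H| = -6.2 dB, ∠H = -88.0°

|j6.57 + 0.74| = √(6.57² + 0.74²) = 6.612
|j6.57 + 1.27| = √(6.57² + 1.27²) = 6.692
|j6.57 + 0.57| = √(6.57² + 0.57²) = 6.595
|j6.57 + 1.4| = √(6.57² + 1.4²) = 6.718
|j6.57 + 3.42| = √(6.57² + 3.42²) = 7.407
|j6.57 + 14| = √(6.57² + 14²) = 15.46
|H(j6.57)| = 56 × 6.612 × 6.692 / (6.595 × 6.718 × 7.407 × 15.46) = 0.48825
20 log₁₀(0.48825) = -6.23 dB
∠(j6.57 + 0.74) = arctan(6.57/0.74) = 83.57°
∠(j6.57 + 1.27) = arctan(6.57/1.27) = 79.06°
∠(j6.57 + 0.57) = arctan(6.57/0.57) = 85.04°
∠(j6.57 + 1.4) = arctan(6.57/1.4) = 77.97°
∠(j6.57 + 3.42) = arctan(6.57/3.42) = 62.50°
∠(j6.57 + 14) = arctan(6.57/14) = 25.14°
∠H(j6.57) = 83.57° + 79.06° − (85.04° + 77.97° + 62.50° + 25.14°) = -88.02°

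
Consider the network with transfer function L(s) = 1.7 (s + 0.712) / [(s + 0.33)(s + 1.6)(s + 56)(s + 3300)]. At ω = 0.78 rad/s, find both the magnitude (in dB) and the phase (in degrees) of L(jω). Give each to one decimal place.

|j0.78 + 0.712| = √(0.78² + 0.712²) = 1.056
|j0.78 + 0.33| = √(0.78² + 0.33²) = 0.8469
|j0.78 + 1.6| = √(0.78² + 1.6²) = 1.78
|j0.78 + 56| = √(0.78² + 56²) = 56.01
|j0.78 + 3300| = √(0.78² + 3300²) = 3300
|L(j0.78)| = 1.7 × 1.056 / (0.8469 × 1.78 × 56.01 × 3300) = 6.4438e-06
20 log₁₀(6.4438e-06) = -103.82 dB
∠(j0.78 + 0.712) = arctan(0.78/0.712) = 47.61°
∠(j0.78 + 0.33) = arctan(0.78/0.33) = 67.07°
∠(j0.78 + 1.6) = arctan(0.78/1.6) = 25.99°
∠(j0.78 + 56) = arctan(0.78/56) = 0.80°
∠(j0.78 + 3300) = arctan(0.78/3300) = 0.01°
∠L(j0.78) = 47.61° − (67.07° + 25.99° + 0.80° + 0.01°) = -46.26°

|L| = -103.8 dB, ∠L = -46.3 deg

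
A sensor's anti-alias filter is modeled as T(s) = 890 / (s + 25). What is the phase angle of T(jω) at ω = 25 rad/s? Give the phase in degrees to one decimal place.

∠(j25 + 25) = arctan(25/25) = 45.00°
∠T(j25) = −45.00° = -45.00°

-45.0°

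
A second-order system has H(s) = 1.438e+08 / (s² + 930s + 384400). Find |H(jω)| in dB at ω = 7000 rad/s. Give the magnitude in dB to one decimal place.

9.3 dB

|(j7000)² + 930(j7000) + 384400| = |-4.8616e+07 + j6.51e+06| = 4.905e+07
|H(j7000)| = 1.438e+08 / 4.905e+07 = 2.9317
20 log₁₀(2.9317) = 9.34 dB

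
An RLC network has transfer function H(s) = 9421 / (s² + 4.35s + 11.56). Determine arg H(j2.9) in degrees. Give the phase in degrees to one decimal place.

∠[(j2.9)² + 4.35(j2.9) + 11.56] = ∠[3.15 + j12.615] = 75.98°
∠H(j2.9) = −75.98° = -75.98°

-76.0°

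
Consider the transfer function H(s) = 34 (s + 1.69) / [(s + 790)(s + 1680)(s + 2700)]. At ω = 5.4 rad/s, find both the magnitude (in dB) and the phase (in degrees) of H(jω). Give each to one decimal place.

|j5.4 + 1.69| = √(5.4² + 1.69²) = 5.658
|j5.4 + 790| = √(5.4² + 790²) = 790
|j5.4 + 1680| = √(5.4² + 1680²) = 1680
|j5.4 + 2700| = √(5.4² + 2700²) = 2700
|H(j5.4)| = 34 × 5.658 / (790 × 1680 × 2700) = 5.3685e-08
20 log₁₀(5.3685e-08) = -145.40 dB
∠(j5.4 + 1.69) = arctan(5.4/1.69) = 72.62°
∠(j5.4 + 790) = arctan(5.4/790) = 0.39°
∠(j5.4 + 1680) = arctan(5.4/1680) = 0.18°
∠(j5.4 + 2700) = arctan(5.4/2700) = 0.11°
∠H(j5.4) = 72.62° − (0.39° + 0.18° + 0.11°) = 71.93°

|H| = -145.4 dB, ∠H = 71.9°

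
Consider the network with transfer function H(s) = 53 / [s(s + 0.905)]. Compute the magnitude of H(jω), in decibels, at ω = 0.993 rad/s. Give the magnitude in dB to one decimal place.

|j0.993 + 0.905| = √(0.993² + 0.905²) = 1.344
|j0.993| = 0.993
|H(j0.993)| = 53 / (1.344 × 0.993) = 39.726
20 log₁₀(39.726) = 31.98 dB

32.0 dB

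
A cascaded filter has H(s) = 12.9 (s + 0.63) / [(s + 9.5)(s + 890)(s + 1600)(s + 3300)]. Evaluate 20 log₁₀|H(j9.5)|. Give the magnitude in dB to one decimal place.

|j9.5 + 0.63| = √(9.5² + 0.63²) = 9.521
|j9.5 + 9.5| = √(9.5² + 9.5²) = 13.44
|j9.5 + 890| = √(9.5² + 890²) = 890.1
|j9.5 + 1600| = √(9.5² + 1600²) = 1600
|j9.5 + 3300| = √(9.5² + 3300²) = 3300
|H(j9.5)| = 12.9 × 9.521 / (13.44 × 890.1 × 1600 × 3300) = 1.9452e-09
20 log₁₀(1.9452e-09) = -174.22 dB

-174.2 dB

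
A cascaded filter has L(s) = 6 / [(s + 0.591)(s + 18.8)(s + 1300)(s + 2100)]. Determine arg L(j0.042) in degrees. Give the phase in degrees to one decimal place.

-4.2°

∠(j0.042 + 0.591) = arctan(0.042/0.591) = 4.06°
∠(j0.042 + 18.8) = arctan(0.042/18.8) = 0.13°
∠(j0.042 + 1300) = arctan(0.042/1300) = 0.00°
∠(j0.042 + 2100) = arctan(0.042/2100) = 0.00°
∠L(j0.042) = − (4.06° + 0.13° + 0.00° + 0.00°) = -4.20°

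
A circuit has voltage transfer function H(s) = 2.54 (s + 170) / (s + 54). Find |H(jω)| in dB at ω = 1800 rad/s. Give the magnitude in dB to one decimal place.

8.1 dB

|j1800 + 170| = √(1800² + 170²) = 1808
|j1800 + 54| = √(1800² + 54²) = 1801
|H(j1800)| = 2.54 × 1808 / 1801 = 2.5502
20 log₁₀(2.5502) = 8.13 dB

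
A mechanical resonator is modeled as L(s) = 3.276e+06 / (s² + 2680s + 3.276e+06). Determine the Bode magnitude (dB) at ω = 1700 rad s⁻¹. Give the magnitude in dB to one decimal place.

|(j1700)² + 2680(j1700) + 3.276e+06| = |3.86e+05 + j4.556e+06| = 4.572e+06
|L(j1700)| = 3.276e+06 / 4.572e+06 = 0.71648
20 log₁₀(0.71648) = -2.90 dB

-2.9 dB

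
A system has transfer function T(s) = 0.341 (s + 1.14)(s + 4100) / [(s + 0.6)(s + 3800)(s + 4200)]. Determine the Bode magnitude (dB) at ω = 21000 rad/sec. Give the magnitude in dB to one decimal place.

|j21000 + 1.14| = √(21000² + 1.14²) = 2.1e+04
|j21000 + 4100| = √(21000² + 4100²) = 2.14e+04
|j21000 + 0.6| = √(21000² + 0.6²) = 2.1e+04
|j21000 + 3800| = √(21000² + 3800²) = 2.134e+04
|j21000 + 4200| = √(21000² + 4200²) = 2.142e+04
|T(j21000)| = 0.341 × 2.1e+04 × 2.14e+04 / (2.1e+04 × 2.134e+04 × 2.142e+04) = 1.5964e-05
20 log₁₀(1.5964e-05) = -95.94 dB

-95.9 dB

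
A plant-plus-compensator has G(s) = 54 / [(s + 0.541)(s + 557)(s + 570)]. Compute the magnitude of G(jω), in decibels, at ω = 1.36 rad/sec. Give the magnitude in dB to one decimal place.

-78.7 dB

|j1.36 + 0.541| = √(1.36² + 0.541²) = 1.464
|j1.36 + 557| = √(1.36² + 557²) = 557
|j1.36 + 570| = √(1.36² + 570²) = 570
|G(j1.36)| = 54 / (1.464 × 557 × 570) = 0.0001162
20 log₁₀(0.0001162) = -78.70 dB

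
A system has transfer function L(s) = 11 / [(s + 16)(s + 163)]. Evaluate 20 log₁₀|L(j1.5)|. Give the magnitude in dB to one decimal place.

-47.5 dB

|j1.5 + 16| = √(1.5² + 16²) = 16.07
|j1.5 + 163| = √(1.5² + 163²) = 163
|L(j1.5)| = 11 / (16.07 × 163) = 0.0041992
20 log₁₀(0.0041992) = -47.54 dB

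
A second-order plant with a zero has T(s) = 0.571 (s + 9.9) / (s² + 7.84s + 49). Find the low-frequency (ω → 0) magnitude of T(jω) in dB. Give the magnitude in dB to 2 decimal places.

T(0) = 0.571 × 9.9 / 49 = 0.11537
20 log₁₀(0.11537) = -18.758 dB

-18.76 dB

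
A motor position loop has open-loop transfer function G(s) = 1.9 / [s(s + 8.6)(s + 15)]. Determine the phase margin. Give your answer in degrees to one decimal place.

89.8°

Gain crossover: |G(jω)| = 1 at ω ≈ 0.0147 rad/s.
∠G(j0.0147) = −90° − arctan(0.0147/8.6) − arctan(0.0147/15) ≈ -90.15°
PM = 180° + (-90.15°) = 89.85°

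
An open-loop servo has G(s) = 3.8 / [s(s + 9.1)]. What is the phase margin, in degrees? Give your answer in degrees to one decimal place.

87.4°

Gain crossover: |G(jω)| = 1 at ω ≈ 0.417 rad/sec.
∠G(j0.417) = −90° − arctan(0.417/9.1) ≈ -92.62°
PM = 180° + (-92.62°) = 87.38°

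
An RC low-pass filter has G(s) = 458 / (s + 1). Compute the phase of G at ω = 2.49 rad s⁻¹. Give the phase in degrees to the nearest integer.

∠(j2.49 + 1) = arctan(2.49/1) = 68.12°
∠G(j2.49) = −68.12° = -68.12°

-68 deg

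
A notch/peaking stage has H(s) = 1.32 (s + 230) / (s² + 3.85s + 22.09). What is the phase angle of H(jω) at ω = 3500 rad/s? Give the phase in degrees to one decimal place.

-93.7°

∠(j3500 + 230) = arctan(3500/230) = 86.24°
∠[(j3500)² + 3.85(j3500) + 22.09] = ∠[-1.225e+07 + j13475] = 179.94°
∠H(j3500) = 86.24° − 179.94° = -93.70°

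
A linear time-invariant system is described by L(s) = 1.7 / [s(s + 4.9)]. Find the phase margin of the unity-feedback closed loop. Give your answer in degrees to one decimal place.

86.0°

Gain crossover: |L(jω)| = 1 at ω ≈ 0.346 rad/sec.
∠L(j0.346) = −90° − arctan(0.346/4.9) ≈ -94.04°
PM = 180° + (-94.04°) = 85.96°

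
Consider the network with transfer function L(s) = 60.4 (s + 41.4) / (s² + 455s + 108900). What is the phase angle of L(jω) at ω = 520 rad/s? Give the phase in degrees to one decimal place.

-38.9 deg

∠(j520 + 41.4) = arctan(520/41.4) = 85.45°
∠[(j520)² + 455(j520) + 108900] = ∠[-1.615e+05 + j2.366e+05] = 124.32°
∠L(j520) = 85.45° − 124.32° = -38.87°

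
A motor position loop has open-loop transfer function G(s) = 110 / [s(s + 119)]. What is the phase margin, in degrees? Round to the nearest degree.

90°

Gain crossover: |G(jω)| = 1 at ω ≈ 0.924 rad/s.
∠G(j0.924) = −90° − arctan(0.924/119) ≈ -90.45°
PM = 180° + (-90.45°) = 89.55°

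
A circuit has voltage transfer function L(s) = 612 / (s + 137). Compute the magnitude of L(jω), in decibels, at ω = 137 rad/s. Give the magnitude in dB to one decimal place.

|j137 + 137| = √(137² + 137²) = 193.7
|L(j137)| = 612 / 193.7 = 3.1588
20 log₁₀(3.1588) = 9.99 dB

10.0 dB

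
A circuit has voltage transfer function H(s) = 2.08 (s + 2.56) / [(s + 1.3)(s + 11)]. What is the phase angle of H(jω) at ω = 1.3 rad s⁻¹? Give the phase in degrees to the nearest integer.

∠(j1.3 + 2.56) = arctan(1.3/2.56) = 26.92°
∠(j1.3 + 1.3) = arctan(1.3/1.3) = 45.00°
∠(j1.3 + 11) = arctan(1.3/11) = 6.74°
∠H(j1.3) = 26.92° − (45.00° + 6.74°) = -24.82°

-25 deg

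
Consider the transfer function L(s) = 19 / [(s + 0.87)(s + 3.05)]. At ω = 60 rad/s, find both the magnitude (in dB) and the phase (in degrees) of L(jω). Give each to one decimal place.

|j60 + 0.87| = √(60² + 0.87²) = 60.01
|j60 + 3.05| = √(60² + 3.05²) = 60.08
|L(j60)| = 19 / (60.01 × 60.08) = 0.0052704
20 log₁₀(0.0052704) = -45.56 dB
∠(j60 + 0.87) = arctan(60/0.87) = 89.17°
∠(j60 + 3.05) = arctan(60/3.05) = 87.09°
∠L(j60) = − (89.17° + 87.09°) = -176.26°

|L| = -45.6 dB, ∠L = -176.3°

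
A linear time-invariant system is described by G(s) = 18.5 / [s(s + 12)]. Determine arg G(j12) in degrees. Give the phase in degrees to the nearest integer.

∠(j12 + 12) = arctan(12/12) = 45.00°
∠(j12) = 90.00°
∠G(j12) = − (45.00° + 90.00°) = -135.00°

-135°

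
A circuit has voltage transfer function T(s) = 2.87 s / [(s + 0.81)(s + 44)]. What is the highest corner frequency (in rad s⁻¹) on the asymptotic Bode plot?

44 rad s⁻¹

Break frequencies occur at each pole and zero magnitude: 0.81 rad s⁻¹, 44 rad s⁻¹.
The highest is 44 rad s⁻¹.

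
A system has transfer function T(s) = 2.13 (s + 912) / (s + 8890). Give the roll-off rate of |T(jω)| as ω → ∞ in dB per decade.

0 dB/decade

With 1 zero and 1 pole, the high-frequency asymptotic slope is 20 × (1 − 1) = 0 dB/decade.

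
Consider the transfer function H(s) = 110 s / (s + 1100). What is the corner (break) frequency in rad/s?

The single real pole at s = −1100 gives a corner at ω = 1100 rad/s.

1100 rad/s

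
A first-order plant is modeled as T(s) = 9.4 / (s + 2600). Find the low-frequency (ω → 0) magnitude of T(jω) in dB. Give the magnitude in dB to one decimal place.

T(0) = 9.4 / 2600 = 0.0036154
20 log₁₀(0.0036154) = -48.84 dB

-48.8 dB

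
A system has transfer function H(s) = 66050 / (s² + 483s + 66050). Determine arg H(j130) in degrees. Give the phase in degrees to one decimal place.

-51.9°

∠[(j130)² + 483(j130) + 66050] = ∠[49150 + j62790] = 51.95°
∠H(j130) = −51.95° = -51.95°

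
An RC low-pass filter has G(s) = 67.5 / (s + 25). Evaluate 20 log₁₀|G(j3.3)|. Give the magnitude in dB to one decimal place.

8.6 dB

|j3.3 + 25| = √(3.3² + 25²) = 25.22
|G(j3.3)| = 67.5 / 25.22 = 2.6768
20 log₁₀(2.6768) = 8.55 dB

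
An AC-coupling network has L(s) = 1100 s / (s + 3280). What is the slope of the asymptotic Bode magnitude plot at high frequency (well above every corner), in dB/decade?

0 dB/decade

With 1 zero and 1 pole, the high-frequency asymptotic slope is 20 × (1 − 1) = 0 dB/decade.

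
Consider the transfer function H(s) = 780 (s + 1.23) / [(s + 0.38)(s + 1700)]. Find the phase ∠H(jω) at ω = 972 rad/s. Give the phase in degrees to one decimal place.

-29.8 deg

∠(j972 + 1.23) = arctan(972/1.23) = 89.93°
∠(j972 + 0.38) = arctan(972/0.38) = 89.98°
∠(j972 + 1700) = arctan(972/1700) = 29.76°
∠H(j972) = 89.93° − (89.98° + 29.76°) = -29.81°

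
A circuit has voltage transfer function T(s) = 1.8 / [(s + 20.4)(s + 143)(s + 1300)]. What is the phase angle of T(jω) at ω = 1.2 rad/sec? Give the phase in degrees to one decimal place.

-3.9°

∠(j1.2 + 20.4) = arctan(1.2/20.4) = 3.37°
∠(j1.2 + 143) = arctan(1.2/143) = 0.48°
∠(j1.2 + 1300) = arctan(1.2/1300) = 0.05°
∠T(j1.2) = − (3.37° + 0.48° + 0.05°) = -3.90°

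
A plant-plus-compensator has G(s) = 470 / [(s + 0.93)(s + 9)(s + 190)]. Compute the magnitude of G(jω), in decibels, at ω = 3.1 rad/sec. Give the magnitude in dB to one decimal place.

-21.9 dB

|j3.1 + 0.93| = √(3.1² + 0.93²) = 3.236
|j3.1 + 9| = √(3.1² + 9²) = 9.519
|j3.1 + 190| = √(3.1² + 190²) = 190
|G(j3.1)| = 470 / (3.236 × 9.519 × 190) = 0.080283
20 log₁₀(0.080283) = -21.91 dB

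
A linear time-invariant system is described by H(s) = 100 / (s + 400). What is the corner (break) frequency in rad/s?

400 rad/s

The single real pole at s = −400 gives a corner at ω = 400 rad/s.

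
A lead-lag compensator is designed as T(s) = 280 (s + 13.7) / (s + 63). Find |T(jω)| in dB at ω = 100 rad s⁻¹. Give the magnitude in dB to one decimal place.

47.6 dB

|j100 + 13.7| = √(100² + 13.7²) = 100.9
|j100 + 63| = √(100² + 63²) = 118.2
|T(j100)| = 280 × 100.9 / 118.2 = 239.12
20 log₁₀(239.12) = 47.57 dB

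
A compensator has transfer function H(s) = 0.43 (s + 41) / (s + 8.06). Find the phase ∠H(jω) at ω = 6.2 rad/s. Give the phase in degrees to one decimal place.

∠(j6.2 + 41) = arctan(6.2/41) = 8.60°
∠(j6.2 + 8.06) = arctan(6.2/8.06) = 37.57°
∠H(j6.2) = 8.60° − 37.57° = -28.97°

-29.0 deg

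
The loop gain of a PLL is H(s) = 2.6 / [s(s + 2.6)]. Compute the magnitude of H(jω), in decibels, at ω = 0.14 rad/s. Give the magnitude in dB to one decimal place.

|j0.14 + 2.6| = √(0.14² + 2.6²) = 2.604
|j0.14| = 0.14
|H(j0.14)| = 2.6 / (2.604 × 0.14) = 7.1325
20 log₁₀(7.1325) = 17.06 dB

17.1 dB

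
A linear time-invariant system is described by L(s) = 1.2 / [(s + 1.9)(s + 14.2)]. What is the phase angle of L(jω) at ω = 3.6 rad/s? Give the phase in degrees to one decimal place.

-76.4°

∠(j3.6 + 1.9) = arctan(3.6/1.9) = 62.18°
∠(j3.6 + 14.2) = arctan(3.6/14.2) = 14.23°
∠L(j3.6) = − (62.18° + 14.23°) = -76.40°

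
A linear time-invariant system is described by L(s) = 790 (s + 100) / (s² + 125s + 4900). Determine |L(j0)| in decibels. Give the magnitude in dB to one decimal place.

24.1 dB

L(0) = 790 × 100 / 4900 = 16.122
20 log₁₀(16.122) = 24.15 dB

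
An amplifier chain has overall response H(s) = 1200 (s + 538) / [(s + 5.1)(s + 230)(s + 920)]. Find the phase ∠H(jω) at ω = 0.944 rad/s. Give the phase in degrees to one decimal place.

-10.7°

∠(j0.944 + 538) = arctan(0.944/538) = 0.10°
∠(j0.944 + 5.1) = arctan(0.944/5.1) = 10.49°
∠(j0.944 + 230) = arctan(0.944/230) = 0.24°
∠(j0.944 + 920) = arctan(0.944/920) = 0.06°
∠H(j0.944) = 0.10° − (10.49° + 0.24° + 0.06°) = -10.68°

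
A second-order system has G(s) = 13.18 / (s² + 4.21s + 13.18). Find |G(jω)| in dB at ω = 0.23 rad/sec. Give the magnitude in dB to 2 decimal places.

|(j0.23)² + 4.21(j0.23) + 13.18| = |13.127 + j0.9683| = 13.16
|G(j0.23)| = 13.18 / 13.16 = 1.0013
20 log₁₀(1.0013) = 0.011 dB

0.01 dB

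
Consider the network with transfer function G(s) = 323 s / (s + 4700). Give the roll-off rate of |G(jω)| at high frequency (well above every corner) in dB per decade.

0 dB/decade

With 1 zero and 1 pole, the high-frequency asymptotic slope is 20 × (1 − 1) = 0 dB/decade.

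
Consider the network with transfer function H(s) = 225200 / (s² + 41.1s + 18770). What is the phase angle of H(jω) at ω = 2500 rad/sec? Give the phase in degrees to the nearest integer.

∠[(j2500)² + 41.1(j2500) + 18770] = ∠[-6.2312e+06 + j1.0275e+05] = 179.06°
∠H(j2500) = −179.06° = -179.06°

-179°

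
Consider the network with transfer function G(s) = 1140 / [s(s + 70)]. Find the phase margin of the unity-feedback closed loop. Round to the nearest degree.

Gain crossover: |G(jω)| = 1 at ω ≈ 15.9 rad/s.
∠G(j15.9) = −90° − arctan(15.9/70) ≈ -102.78°
PM = 180° + (-102.78°) = 77.22°

77°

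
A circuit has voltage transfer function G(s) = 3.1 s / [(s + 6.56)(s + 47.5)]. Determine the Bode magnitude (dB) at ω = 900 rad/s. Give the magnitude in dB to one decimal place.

-49.3 dB

|j900| = 900
|j900 + 6.56| = √(900² + 6.56²) = 900
|j900 + 47.5| = √(900² + 47.5²) = 901.3
|G(j900)| = 3.1 × 900 / (900 × 901.3) = 0.0034396
20 log₁₀(0.0034396) = -49.27 dB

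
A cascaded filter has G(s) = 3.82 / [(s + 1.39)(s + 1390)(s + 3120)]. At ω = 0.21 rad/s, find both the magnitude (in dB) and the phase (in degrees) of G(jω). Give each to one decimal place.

|j0.21 + 1.39| = √(0.21² + 1.39²) = 1.406
|j0.21 + 1390| = √(0.21² + 1390²) = 1390
|j0.21 + 3120| = √(0.21² + 3120²) = 3120
|G(j0.21)| = 3.82 / (1.406 × 1390 × 3120) = 6.2658e-07
20 log₁₀(6.2658e-07) = -124.06 dB
∠(j0.21 + 1.39) = arctan(0.21/1.39) = 8.59°
∠(j0.21 + 1390) = arctan(0.21/1390) = 0.01°
∠(j0.21 + 3120) = arctan(0.21/3120) = 0.00°
∠G(j0.21) = − (8.59° + 0.01° + 0.00°) = -8.60°

|G| = -124.1 dB, ∠G = -8.6°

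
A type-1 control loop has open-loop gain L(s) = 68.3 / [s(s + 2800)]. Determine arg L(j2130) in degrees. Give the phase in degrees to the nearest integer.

∠(j2130 + 2800) = arctan(2130/2800) = 37.26°
∠(j2130) = 90.00°
∠L(j2130) = − (37.26° + 90.00°) = -127.26°

-127 deg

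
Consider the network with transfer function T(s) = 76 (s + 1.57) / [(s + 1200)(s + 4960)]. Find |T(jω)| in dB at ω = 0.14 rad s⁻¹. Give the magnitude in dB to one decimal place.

|j0.14 + 1.57| = √(0.14² + 1.57²) = 1.576
|j0.14 + 1200| = √(0.14² + 1200²) = 1200
|j0.14 + 4960| = √(0.14² + 4960²) = 4960
|T(j0.14)| = 76 × 1.576 / (1200 × 4960) = 2.0127e-05
20 log₁₀(2.0127e-05) = -93.92 dB

-93.9 dB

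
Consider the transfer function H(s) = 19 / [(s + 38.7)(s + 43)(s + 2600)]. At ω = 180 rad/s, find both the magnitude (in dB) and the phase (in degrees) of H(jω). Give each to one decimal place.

|j180 + 38.7| = √(180² + 38.7²) = 184.1
|j180 + 43| = √(180² + 43²) = 185.1
|j180 + 2600| = √(180² + 2600²) = 2606
|H(j180)| = 19 / (184.1 × 185.1 × 2606) = 2.1396e-07
20 log₁₀(2.1396e-07) = -133.39 dB
∠(j180 + 38.7) = arctan(180/38.7) = 77.87°
∠(j180 + 43) = arctan(180/43) = 76.56°
∠(j180 + 2600) = arctan(180/2600) = 3.96°
∠H(j180) = − (77.87° + 76.56° + 3.96°) = -158.39°

|H| = -133.4 dB, ∠H = -158.4°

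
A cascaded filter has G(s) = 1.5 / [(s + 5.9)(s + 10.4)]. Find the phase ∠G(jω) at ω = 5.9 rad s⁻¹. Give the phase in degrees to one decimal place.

∠(j5.9 + 5.9) = arctan(5.9/5.9) = 45.00°
∠(j5.9 + 10.4) = arctan(5.9/10.4) = 29.57°
∠G(j5.9) = − (45.00° + 29.57°) = -74.57°

-74.6 deg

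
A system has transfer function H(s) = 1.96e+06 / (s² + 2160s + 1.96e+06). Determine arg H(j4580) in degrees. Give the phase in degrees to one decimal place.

-152.5 deg

∠[(j4580)² + 2160(j4580) + 1.96e+06] = ∠[-1.9016e+07 + j9.8928e+06] = 152.52°
∠H(j4580) = −152.52° = -152.52°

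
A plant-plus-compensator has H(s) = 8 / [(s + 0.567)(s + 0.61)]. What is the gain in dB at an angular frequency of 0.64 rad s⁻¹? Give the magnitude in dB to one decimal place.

|j0.64 + 0.567| = √(0.64² + 0.567²) = 0.855
|j0.64 + 0.61| = √(0.64² + 0.61²) = 0.8841
|H(j0.64)| = 8 / (0.855 × 0.8841) = 10.582
20 log₁₀(10.582) = 20.49 dB

20.5 dB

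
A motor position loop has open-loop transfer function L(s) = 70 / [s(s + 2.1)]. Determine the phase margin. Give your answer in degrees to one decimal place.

Gain crossover: |L(jω)| = 1 at ω ≈ 8.24 rad/sec.
∠L(j8.24) = −90° − arctan(8.24/2.1) ≈ -165.70°
PM = 180° + (-165.70°) = 14.30°

14.3°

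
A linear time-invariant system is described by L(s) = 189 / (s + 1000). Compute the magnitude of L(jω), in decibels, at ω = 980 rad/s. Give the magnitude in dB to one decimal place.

|j980 + 1000| = √(980² + 1000²) = 1400
|L(j980)| = 189 / 1400 = 0.13499
20 log₁₀(0.13499) = -17.39 dB

-17.4 dB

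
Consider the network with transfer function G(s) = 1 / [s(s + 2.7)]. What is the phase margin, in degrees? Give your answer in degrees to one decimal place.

82.3°

Gain crossover: |G(jω)| = 1 at ω ≈ 0.367 rad/s.
∠G(j0.367) = −90° − arctan(0.367/2.7) ≈ -97.74°
PM = 180° + (-97.74°) = 82.26°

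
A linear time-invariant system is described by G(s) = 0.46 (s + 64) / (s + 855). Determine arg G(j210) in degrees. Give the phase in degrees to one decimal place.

59.3 deg

∠(j210 + 64) = arctan(210/64) = 73.05°
∠(j210 + 855) = arctan(210/855) = 13.80°
∠G(j210) = 73.05° − 13.80° = 59.25°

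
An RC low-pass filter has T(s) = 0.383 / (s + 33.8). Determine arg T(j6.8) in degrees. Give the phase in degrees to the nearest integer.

∠(j6.8 + 33.8) = arctan(6.8/33.8) = 11.38°
∠T(j6.8) = −11.38° = -11.38°

-11°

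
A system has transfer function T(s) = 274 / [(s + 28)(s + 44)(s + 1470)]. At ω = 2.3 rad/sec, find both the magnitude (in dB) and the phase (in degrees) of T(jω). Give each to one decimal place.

|j2.3 + 28| = √(2.3² + 28²) = 28.09
|j2.3 + 44| = √(2.3² + 44²) = 44.06
|j2.3 + 1470| = √(2.3² + 1470²) = 1470
|T(j2.3)| = 274 / (28.09 × 44.06 × 1470) = 0.00015058
20 log₁₀(0.00015058) = -76.44 dB
∠(j2.3 + 28) = arctan(2.3/28) = 4.70°
∠(j2.3 + 44) = arctan(2.3/44) = 2.99°
∠(j2.3 + 1470) = arctan(2.3/1470) = 0.09°
∠T(j2.3) = − (4.70° + 2.99° + 0.09°) = -7.78°

|T| = -76.4 dB, ∠T = -7.8 deg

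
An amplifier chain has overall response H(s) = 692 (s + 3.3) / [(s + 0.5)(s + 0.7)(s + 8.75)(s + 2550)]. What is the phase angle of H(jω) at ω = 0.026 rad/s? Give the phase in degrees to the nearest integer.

∠(j0.026 + 3.3) = arctan(0.026/3.3) = 0.45°
∠(j0.026 + 0.5) = arctan(0.026/0.5) = 2.98°
∠(j0.026 + 0.7) = arctan(0.026/0.7) = 2.13°
∠(j0.026 + 8.75) = arctan(0.026/8.75) = 0.17°
∠(j0.026 + 2550) = arctan(0.026/2550) = 0.00°
∠H(j0.026) = 0.45° − (2.98° + 2.13° + 0.17° + 0.00°) = -4.82°

-5°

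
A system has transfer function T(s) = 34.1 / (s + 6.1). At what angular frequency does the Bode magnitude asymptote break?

6.1 rad s⁻¹

The single real pole at s = −6.1 gives a corner at ω = 6.1 rad s⁻¹.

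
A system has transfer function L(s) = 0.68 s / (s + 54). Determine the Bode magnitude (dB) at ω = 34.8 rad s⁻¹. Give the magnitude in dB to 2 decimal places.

|j34.8| = 34.8
|j34.8 + 54| = √(34.8² + 54²) = 64.24
|L(j34.8)| = 0.68 × 34.8 / 64.24 = 0.36836
20 log₁₀(0.36836) = -8.675 dB

-8.67 dB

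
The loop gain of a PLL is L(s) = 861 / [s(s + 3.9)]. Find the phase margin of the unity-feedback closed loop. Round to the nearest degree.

8°

Gain crossover: |L(jω)| = 1 at ω ≈ 29.2 rad/sec.
∠L(j29.2) = −90° − arctan(29.2/3.9) ≈ -172.40°
PM = 180° + (-172.40°) = 7.60°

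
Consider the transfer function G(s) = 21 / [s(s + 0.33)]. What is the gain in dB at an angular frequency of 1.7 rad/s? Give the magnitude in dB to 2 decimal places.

|j1.7 + 0.33| = √(1.7² + 0.33²) = 1.732
|j1.7| = 1.7
|G(j1.7)| = 21 / (1.732 × 1.7) = 7.1333
20 log₁₀(7.1333) = 17.066 dB

17.07 dB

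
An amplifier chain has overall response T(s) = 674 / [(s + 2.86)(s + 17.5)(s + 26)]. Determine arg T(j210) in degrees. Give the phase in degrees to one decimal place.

-257.4°

∠(j210 + 2.86) = arctan(210/2.86) = 89.22°
∠(j210 + 17.5) = arctan(210/17.5) = 85.24°
∠(j210 + 26) = arctan(210/26) = 82.94°
∠T(j210) = − (89.22° + 85.24° + 82.94°) = -257.40°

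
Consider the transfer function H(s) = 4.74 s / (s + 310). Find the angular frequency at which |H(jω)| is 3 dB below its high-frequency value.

310 rad/s

For a single-pole high-pass, the −3 dB point is at the pole: ω = 310 rad/s.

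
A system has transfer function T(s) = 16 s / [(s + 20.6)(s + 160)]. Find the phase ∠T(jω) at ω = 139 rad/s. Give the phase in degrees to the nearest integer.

-33°

∠(j139) = 90.00°
∠(j139 + 20.6) = arctan(139/20.6) = 81.57°
∠(j139 + 160) = arctan(139/160) = 40.98°
∠T(j139) = 90.00° − (81.57° + 40.98°) = -32.55°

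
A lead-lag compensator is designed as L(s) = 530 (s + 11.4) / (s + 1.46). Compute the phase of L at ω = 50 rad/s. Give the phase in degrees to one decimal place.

-11.2 deg

∠(j50 + 11.4) = arctan(50/11.4) = 77.16°
∠(j50 + 1.46) = arctan(50/1.46) = 88.33°
∠L(j50) = 77.16° − 88.33° = -11.17°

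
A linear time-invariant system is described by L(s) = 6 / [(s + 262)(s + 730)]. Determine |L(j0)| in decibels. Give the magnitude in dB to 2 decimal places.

-90.07 dB

L(0) = 6 / (262 × 730) = 3.1371e-05
20 log₁₀(3.1371e-05) = -90.069 dB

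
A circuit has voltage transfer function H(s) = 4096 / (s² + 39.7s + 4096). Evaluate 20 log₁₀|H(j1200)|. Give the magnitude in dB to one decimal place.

|(j1200)² + 39.7(j1200) + 4096| = |-1.4359e+06 + j47640| = 1.437e+06
|H(j1200)| = 4096 / 1.437e+06 = 0.002851
20 log₁₀(0.002851) = -50.90 dB

-50.9 dB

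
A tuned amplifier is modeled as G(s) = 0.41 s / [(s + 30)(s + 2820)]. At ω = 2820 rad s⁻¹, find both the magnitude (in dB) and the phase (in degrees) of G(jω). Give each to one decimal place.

|G| = -79.8 dB, ∠G = -44.4 deg

|j2820| = 2820
|j2820 + 30| = √(2820² + 30²) = 2820
|j2820 + 2820| = √(2820² + 2820²) = 3988
|G(j2820)| = 0.41 × 2820 / (2820 × 3988) = 0.0001028
20 log₁₀(0.0001028) = -79.76 dB
∠(j2820) = 90.00°
∠(j2820 + 30) = arctan(2820/30) = 89.39°
∠(j2820 + 2820) = arctan(2820/2820) = 45.00°
∠G(j2820) = 90.00° − (89.39° + 45.00°) = -44.39°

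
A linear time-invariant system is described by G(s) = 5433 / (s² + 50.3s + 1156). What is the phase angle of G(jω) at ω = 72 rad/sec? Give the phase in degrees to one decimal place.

-138.0°

∠[(j72)² + 50.3(j72) + 1156] = ∠[-4028 + j3621.6] = 138.04°
∠G(j72) = −138.04° = -138.04°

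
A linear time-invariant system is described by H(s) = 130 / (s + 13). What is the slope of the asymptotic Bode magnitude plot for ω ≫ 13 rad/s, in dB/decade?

-20 dB/decade

With 0 zeros and 1 pole, the high-frequency asymptotic slope is 20 × (0 − 1) = -20 dB/decade.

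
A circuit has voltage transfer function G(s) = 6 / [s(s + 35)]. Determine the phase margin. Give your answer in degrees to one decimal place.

Gain crossover: |G(jω)| = 1 at ω ≈ 0.171 rad s⁻¹.
∠G(j0.171) = −90° − arctan(0.171/35) ≈ -90.28°
PM = 180° + (-90.28°) = 89.72°

89.7 deg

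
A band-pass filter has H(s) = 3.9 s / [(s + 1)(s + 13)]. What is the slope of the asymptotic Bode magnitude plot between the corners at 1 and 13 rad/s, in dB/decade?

In this band the factors already past their corner are: 1 differentiator zero, pole at 1; net slope = 0 dB/decade.

0 dB/decade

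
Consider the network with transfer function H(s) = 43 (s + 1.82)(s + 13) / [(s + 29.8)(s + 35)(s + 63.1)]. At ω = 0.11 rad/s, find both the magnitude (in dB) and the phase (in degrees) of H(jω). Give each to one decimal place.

|H| = -36.2 dB, ∠H = 3.5 deg

|j0.11 + 1.82| = √(0.11² + 1.82²) = 1.823
|j0.11 + 13| = √(0.11² + 13²) = 13
|j0.11 + 29.8| = √(0.11² + 29.8²) = 29.8
|j0.11 + 35| = √(0.11² + 35²) = 35
|j0.11 + 63.1| = √(0.11² + 63.1²) = 63.1
|H(j0.11)| = 43 × 1.823 × 13 / (29.8 × 35 × 63.1) = 0.015487
20 log₁₀(0.015487) = -36.20 dB
∠(j0.11 + 1.82) = arctan(0.11/1.82) = 3.46°
∠(j0.11 + 13) = arctan(0.11/13) = 0.48°
∠(j0.11 + 29.8) = arctan(0.11/29.8) = 0.21°
∠(j0.11 + 35) = arctan(0.11/35) = 0.18°
∠(j0.11 + 63.1) = arctan(0.11/63.1) = 0.10°
∠H(j0.11) = 3.46° + 0.48° − (0.21° + 0.18° + 0.10°) = 3.45°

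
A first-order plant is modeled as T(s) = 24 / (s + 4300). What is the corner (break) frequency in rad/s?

4300 rad/s

The single real pole at s = −4300 gives a corner at ω = 4300 rad/s.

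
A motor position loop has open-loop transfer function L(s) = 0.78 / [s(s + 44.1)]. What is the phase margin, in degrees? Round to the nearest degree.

90°

Gain crossover: |L(jω)| = 1 at ω ≈ 0.0177 rad/s.
∠L(j0.0177) = −90° − arctan(0.0177/44.1) ≈ -90.02°
PM = 180° + (-90.02°) = 89.98°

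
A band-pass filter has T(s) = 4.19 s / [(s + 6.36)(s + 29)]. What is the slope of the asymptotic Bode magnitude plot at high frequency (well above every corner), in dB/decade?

With 1 zero and 2 poles, the high-frequency asymptotic slope is 20 × (1 − 2) = -20 dB/decade.

-20 dB/decade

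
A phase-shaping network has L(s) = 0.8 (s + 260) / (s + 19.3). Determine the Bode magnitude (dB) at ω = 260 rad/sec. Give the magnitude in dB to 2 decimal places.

1.05 dB

|j260 + 260| = √(260² + 260²) = 367.7
|j260 + 19.3| = √(260² + 19.3²) = 260.7
|L(j260)| = 0.8 × 367.7 / 260.7 = 1.1283
20 log₁₀(1.1283) = 1.048 dB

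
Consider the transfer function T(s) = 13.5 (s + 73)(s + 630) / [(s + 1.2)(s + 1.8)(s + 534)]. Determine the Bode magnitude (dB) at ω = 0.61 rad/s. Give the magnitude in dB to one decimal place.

53.2 dB

|j0.61 + 73| = √(0.61² + 73²) = 73
|j0.61 + 630| = √(0.61² + 630²) = 630
|j0.61 + 1.2| = √(0.61² + 1.2²) = 1.346
|j0.61 + 1.8| = √(0.61² + 1.8²) = 1.901
|j0.61 + 534| = √(0.61² + 534²) = 534
|T(j0.61)| = 13.5 × 73 × 630 / (1.346 × 1.901 × 534) = 454.46
20 log₁₀(454.46) = 53.15 dB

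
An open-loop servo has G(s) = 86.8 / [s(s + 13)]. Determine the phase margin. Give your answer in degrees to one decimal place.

Gain crossover: |G(jω)| = 1 at ω ≈ 6.05 rad/s.
∠G(j6.05) = −90° − arctan(6.05/13) ≈ -114.97°
PM = 180° + (-114.97°) = 65.03°

65.0°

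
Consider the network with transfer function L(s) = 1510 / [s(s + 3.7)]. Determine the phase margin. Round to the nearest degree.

5°

Gain crossover: |L(jω)| = 1 at ω ≈ 38.8 rad/s.
∠L(j38.8) = −90° − arctan(38.8/3.7) ≈ -174.55°
PM = 180° + (-174.55°) = 5.45°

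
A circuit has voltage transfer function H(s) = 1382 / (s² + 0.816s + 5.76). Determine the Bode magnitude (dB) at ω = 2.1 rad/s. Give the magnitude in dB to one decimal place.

56.0 dB

|(j2.1)² + 0.816(j2.1) + 5.76| = |1.35 + j1.7136| = 2.181
|H(j2.1)| = 1382 / 2.181 = 633.51
20 log₁₀(633.51) = 56.04 dB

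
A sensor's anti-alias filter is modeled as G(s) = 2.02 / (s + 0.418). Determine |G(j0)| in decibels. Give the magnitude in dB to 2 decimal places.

G(0) = 2.02 / 0.418 = 4.8325
20 log₁₀(4.8325) = 13.684 dB

13.68 dB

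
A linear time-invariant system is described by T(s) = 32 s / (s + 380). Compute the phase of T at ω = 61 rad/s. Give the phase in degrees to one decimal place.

∠(j61) = 90.00°
∠(j61 + 380) = arctan(61/380) = 9.12°
∠T(j61) = 90.00° − 9.12° = 80.88°

80.9°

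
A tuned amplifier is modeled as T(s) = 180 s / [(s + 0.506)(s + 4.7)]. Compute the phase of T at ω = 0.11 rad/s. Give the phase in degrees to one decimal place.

∠(j0.11) = 90.00°
∠(j0.11 + 0.506) = arctan(0.11/0.506) = 12.26°
∠(j0.11 + 4.7) = arctan(0.11/4.7) = 1.34°
∠T(j0.11) = 90.00° − (12.26° + 1.34°) = 76.39°

76.4°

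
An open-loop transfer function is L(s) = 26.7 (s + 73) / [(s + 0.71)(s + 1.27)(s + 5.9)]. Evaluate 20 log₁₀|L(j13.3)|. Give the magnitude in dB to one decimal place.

|j13.3 + 73| = √(13.3² + 73²) = 74.2
|j13.3 + 0.71| = √(13.3² + 0.71²) = 13.32
|j13.3 + 1.27| = √(13.3² + 1.27²) = 13.36
|j13.3 + 5.9| = √(13.3² + 5.9²) = 14.55
|L(j13.3)| = 26.7 × 74.2 / (13.32 × 13.36 × 14.55) = 0.7652
20 log₁₀(0.7652) = -2.32 dB

-2.3 dB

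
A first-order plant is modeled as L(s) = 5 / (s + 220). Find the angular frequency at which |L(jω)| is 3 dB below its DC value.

220 rad/sec

For a single-pole low-pass, the −3 dB point is at the pole: ω = 220 rad/sec.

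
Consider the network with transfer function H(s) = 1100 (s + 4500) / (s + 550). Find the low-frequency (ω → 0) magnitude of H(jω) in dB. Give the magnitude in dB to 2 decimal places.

79.08 dB

H(0) = 1100 × 4500 / 550 = 9000
20 log₁₀(9000) = 79.085 dB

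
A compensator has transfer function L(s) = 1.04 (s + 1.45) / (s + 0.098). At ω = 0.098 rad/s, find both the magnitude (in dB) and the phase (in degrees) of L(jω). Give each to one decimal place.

|j0.098 + 1.45| = √(0.098² + 1.45²) = 1.453
|j0.098 + 0.098| = √(0.098² + 0.098²) = 0.1386
|L(j0.098)| = 1.04 × 1.453 / 0.1386 = 10.906
20 log₁₀(10.906) = 20.75 dB
∠(j0.098 + 1.45) = arctan(0.098/1.45) = 3.87°
∠(j0.098 + 0.098) = arctan(0.098/0.098) = 45.00°
∠L(j0.098) = 3.87° − 45.00° = -41.13°

|L| = 20.8 dB, ∠L = -41.1°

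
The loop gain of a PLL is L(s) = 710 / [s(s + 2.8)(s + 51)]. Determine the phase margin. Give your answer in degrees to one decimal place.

Gain crossover: |L(jω)| = 1 at ω ≈ 3.24 rad/s.
∠L(j3.24) = −90° − arctan(3.24/2.8) − arctan(3.24/51) ≈ -142.83°
PM = 180° + (-142.83°) = 37.17°

37.2 deg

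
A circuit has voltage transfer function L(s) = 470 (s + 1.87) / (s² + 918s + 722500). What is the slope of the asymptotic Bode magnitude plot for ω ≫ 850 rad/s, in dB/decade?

With 1 zero and 2 poles, the high-frequency asymptotic slope is 20 × (1 − 2) = -20 dB/decade.

-20 dB/decade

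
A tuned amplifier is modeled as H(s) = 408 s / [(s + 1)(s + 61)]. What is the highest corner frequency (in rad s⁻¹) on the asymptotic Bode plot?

61 rad s⁻¹

Break frequencies occur at each pole and zero magnitude: 1 rad s⁻¹, 61 rad s⁻¹.
The highest is 61 rad s⁻¹.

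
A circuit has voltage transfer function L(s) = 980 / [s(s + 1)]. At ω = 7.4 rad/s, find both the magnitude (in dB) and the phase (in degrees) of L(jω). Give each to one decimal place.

|j7.4 + 1| = √(7.4² + 1²) = 7.467
|j7.4| = 7.4
|L(j7.4)| = 980 / (7.467 × 7.4) = 17.735
20 log₁₀(17.735) = 24.98 dB
∠(j7.4 + 1) = arctan(7.4/1) = 82.30°
∠(j7.4) = 90.00°
∠L(j7.4) = − (82.30° + 90.00°) = -172.30°

|L| = 25.0 dB, ∠L = -172.3°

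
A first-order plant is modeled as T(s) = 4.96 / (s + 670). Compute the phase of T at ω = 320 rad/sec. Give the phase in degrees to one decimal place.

-25.5°

∠(j320 + 670) = arctan(320/670) = 25.53°
∠T(j320) = −25.53° = -25.53°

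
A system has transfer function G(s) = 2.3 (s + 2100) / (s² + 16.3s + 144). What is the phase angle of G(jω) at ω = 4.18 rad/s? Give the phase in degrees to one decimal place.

-28.2°

∠(j4.18 + 2100) = arctan(4.18/2100) = 0.11°
∠[(j4.18)² + 16.3(j4.18) + 144] = ∠[126.53 + j68.134] = 28.30°
∠G(j4.18) = 0.11° − 28.30° = -28.19°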